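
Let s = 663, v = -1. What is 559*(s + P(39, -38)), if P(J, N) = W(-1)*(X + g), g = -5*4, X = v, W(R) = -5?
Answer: 429312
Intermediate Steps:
X = -1
g = -20
P(J, N) = 105 (P(J, N) = -5*(-1 - 20) = -5*(-21) = 105)
559*(s + P(39, -38)) = 559*(663 + 105) = 559*768 = 429312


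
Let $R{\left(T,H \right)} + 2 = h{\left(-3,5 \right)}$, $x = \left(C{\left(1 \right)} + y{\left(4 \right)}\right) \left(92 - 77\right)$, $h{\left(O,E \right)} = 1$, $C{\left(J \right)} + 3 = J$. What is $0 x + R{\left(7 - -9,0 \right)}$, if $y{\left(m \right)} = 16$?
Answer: $-1$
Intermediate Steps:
$C{\left(J \right)} = -3 + J$
$x = 210$ ($x = \left(\left(-3 + 1\right) + 16\right) \left(92 - 77\right) = \left(-2 + 16\right) 15 = 14 \cdot 15 = 210$)
$R{\left(T,H \right)} = -1$ ($R{\left(T,H \right)} = -2 + 1 = -1$)
$0 x + R{\left(7 - -9,0 \right)} = 0 \cdot 210 - 1 = 0 - 1 = -1$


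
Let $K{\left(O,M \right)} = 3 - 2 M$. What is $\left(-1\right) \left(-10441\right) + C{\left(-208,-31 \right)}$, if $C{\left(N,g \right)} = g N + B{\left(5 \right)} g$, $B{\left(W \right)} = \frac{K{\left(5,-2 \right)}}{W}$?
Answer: $\frac{84228}{5} \approx 16846.0$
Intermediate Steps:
$B{\left(W \right)} = \frac{7}{W}$ ($B{\left(W \right)} = \frac{3 - -4}{W} = \frac{3 + 4}{W} = \frac{7}{W}$)
$C{\left(N,g \right)} = \frac{7 g}{5} + N g$ ($C{\left(N,g \right)} = g N + \frac{7}{5} g = N g + 7 \cdot \frac{1}{5} g = N g + \frac{7 g}{5} = \frac{7 g}{5} + N g$)
$\left(-1\right) \left(-10441\right) + C{\left(-208,-31 \right)} = \left(-1\right) \left(-10441\right) + \frac{1}{5} \left(-31\right) \left(7 + 5 \left(-208\right)\right) = 10441 + \frac{1}{5} \left(-31\right) \left(7 - 1040\right) = 10441 + \frac{1}{5} \left(-31\right) \left(-1033\right) = 10441 + \frac{32023}{5} = \frac{84228}{5}$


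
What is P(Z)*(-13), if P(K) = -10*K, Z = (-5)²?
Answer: 3250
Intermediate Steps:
Z = 25
P(Z)*(-13) = -10*25*(-13) = -250*(-13) = 3250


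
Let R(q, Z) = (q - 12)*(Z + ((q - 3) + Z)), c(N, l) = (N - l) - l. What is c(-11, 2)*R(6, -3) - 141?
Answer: -411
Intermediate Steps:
c(N, l) = N - 2*l
R(q, Z) = (-12 + q)*(-3 + q + 2*Z) (R(q, Z) = (-12 + q)*(Z + ((-3 + q) + Z)) = (-12 + q)*(Z + (-3 + Z + q)) = (-12 + q)*(-3 + q + 2*Z))
c(-11, 2)*R(6, -3) - 141 = (-11 - 2*2)*(36 + 6² - 24*(-3) - 15*6 + 2*(-3)*6) - 141 = (-11 - 4)*(36 + 36 + 72 - 90 - 36) - 141 = -15*18 - 141 = -270 - 141 = -411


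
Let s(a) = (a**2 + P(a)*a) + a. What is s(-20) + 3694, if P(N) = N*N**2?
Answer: 164074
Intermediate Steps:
P(N) = N**3
s(a) = a + a**2 + a**4 (s(a) = (a**2 + a**3*a) + a = (a**2 + a**4) + a = a + a**2 + a**4)
s(-20) + 3694 = -20*(1 - 20 + (-20)**3) + 3694 = -20*(1 - 20 - 8000) + 3694 = -20*(-8019) + 3694 = 160380 + 3694 = 164074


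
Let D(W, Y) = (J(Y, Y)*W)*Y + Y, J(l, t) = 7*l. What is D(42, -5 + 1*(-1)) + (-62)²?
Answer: 14422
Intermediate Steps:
D(W, Y) = Y + 7*W*Y² (D(W, Y) = ((7*Y)*W)*Y + Y = (7*W*Y)*Y + Y = 7*W*Y² + Y = Y + 7*W*Y²)
D(42, -5 + 1*(-1)) + (-62)² = (-5 + 1*(-1))*(1 + 7*42*(-5 + 1*(-1))) + (-62)² = (-5 - 1)*(1 + 7*42*(-5 - 1)) + 3844 = -6*(1 + 7*42*(-6)) + 3844 = -6*(1 - 1764) + 3844 = -6*(-1763) + 3844 = 10578 + 3844 = 14422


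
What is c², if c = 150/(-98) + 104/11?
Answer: 18241441/290521 ≈ 62.789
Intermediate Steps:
c = 4271/539 (c = 150*(-1/98) + 104*(1/11) = -75/49 + 104/11 = 4271/539 ≈ 7.9239)
c² = (4271/539)² = 18241441/290521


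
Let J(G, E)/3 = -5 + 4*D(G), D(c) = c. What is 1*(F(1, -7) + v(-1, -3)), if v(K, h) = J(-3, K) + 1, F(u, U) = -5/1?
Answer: -55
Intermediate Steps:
J(G, E) = -15 + 12*G (J(G, E) = 3*(-5 + 4*G) = -15 + 12*G)
F(u, U) = -5 (F(u, U) = -5*1 = -5)
v(K, h) = -50 (v(K, h) = (-15 + 12*(-3)) + 1 = (-15 - 36) + 1 = -51 + 1 = -50)
1*(F(1, -7) + v(-1, -3)) = 1*(-5 - 50) = 1*(-55) = -55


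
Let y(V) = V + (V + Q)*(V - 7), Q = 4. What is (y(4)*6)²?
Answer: 14400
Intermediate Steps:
y(V) = V + (-7 + V)*(4 + V) (y(V) = V + (V + 4)*(V - 7) = V + (4 + V)*(-7 + V) = V + (-7 + V)*(4 + V))
(y(4)*6)² = ((-28 + 4² - 2*4)*6)² = ((-28 + 16 - 8)*6)² = (-20*6)² = (-120)² = 14400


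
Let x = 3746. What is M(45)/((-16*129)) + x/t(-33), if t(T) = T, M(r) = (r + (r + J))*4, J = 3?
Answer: -645335/5676 ≈ -113.70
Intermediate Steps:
M(r) = 12 + 8*r (M(r) = (r + (r + 3))*4 = (r + (3 + r))*4 = (3 + 2*r)*4 = 12 + 8*r)
M(45)/((-16*129)) + x/t(-33) = (12 + 8*45)/((-16*129)) + 3746/(-33) = (12 + 360)/(-2064) + 3746*(-1/33) = 372*(-1/2064) - 3746/33 = -31/172 - 3746/33 = -645335/5676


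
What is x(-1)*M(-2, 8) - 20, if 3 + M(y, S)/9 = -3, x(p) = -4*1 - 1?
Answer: 250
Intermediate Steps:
x(p) = -5 (x(p) = -4 - 1 = -5)
M(y, S) = -54 (M(y, S) = -27 + 9*(-3) = -27 - 27 = -54)
x(-1)*M(-2, 8) - 20 = -5*(-54) - 20 = 270 - 20 = 250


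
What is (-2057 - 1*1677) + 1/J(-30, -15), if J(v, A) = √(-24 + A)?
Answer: -3734 - I*√39/39 ≈ -3734.0 - 0.16013*I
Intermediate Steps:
(-2057 - 1*1677) + 1/J(-30, -15) = (-2057 - 1*1677) + 1/(√(-24 - 15)) = (-2057 - 1677) + 1/(√(-39)) = -3734 + 1/(I*√39) = -3734 - I*√39/39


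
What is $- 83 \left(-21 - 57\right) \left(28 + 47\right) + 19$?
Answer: $485569$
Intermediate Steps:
$- 83 \left(-21 - 57\right) \left(28 + 47\right) + 19 = - 83 \left(\left(-78\right) 75\right) + 19 = \left(-83\right) \left(-5850\right) + 19 = 485550 + 19 = 485569$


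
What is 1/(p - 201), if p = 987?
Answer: 1/786 ≈ 0.0012723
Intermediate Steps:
1/(p - 201) = 1/(987 - 201) = 1/786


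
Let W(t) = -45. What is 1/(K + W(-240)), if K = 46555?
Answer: 1/46510 ≈ 2.1501e-5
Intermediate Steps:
1/(K + W(-240)) = 1/(46555 - 45) = 1/46510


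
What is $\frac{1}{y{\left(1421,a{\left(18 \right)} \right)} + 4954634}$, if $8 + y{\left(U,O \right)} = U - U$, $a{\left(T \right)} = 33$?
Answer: $\frac{1}{4954626} \approx 2.0183 \cdot 10^{-7}$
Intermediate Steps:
$y{\left(U,O \right)} = -8$ ($y{\left(U,O \right)} = -8 + \left(U - U\right) = -8 + 0 = -8$)
$\frac{1}{y{\left(1421,a{\left(18 \right)} \right)} + 4954634} = \frac{1}{-8 + 4954634} = \frac{1}{4954626}$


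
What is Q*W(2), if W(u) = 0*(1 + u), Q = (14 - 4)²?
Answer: 0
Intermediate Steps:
Q = 100 (Q = 10² = 100)
W(u) = 0
Q*W(2) = 100*0 = 0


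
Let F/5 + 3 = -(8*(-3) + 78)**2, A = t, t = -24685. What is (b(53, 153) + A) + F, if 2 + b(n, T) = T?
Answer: -39129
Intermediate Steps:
b(n, T) = -2 + T
A = -24685
F = -14595 (F = -15 + 5*(-(8*(-3) + 78)**2) = -15 + 5*(-(-24 + 78)**2) = -15 + 5*(-1*54**2) = -15 + 5*(-1*2916) = -15 + 5*(-2916) = -15 - 14580 = -14595)
(b(53, 153) + A) + F = ((-2 + 153) - 24685) - 14595 = (151 - 24685) - 14595 = -24534 - 14595 = -39129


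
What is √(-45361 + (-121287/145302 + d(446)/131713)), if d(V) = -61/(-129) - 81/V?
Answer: I*√381924681845586559570331043864054/91757919272007 ≈ 212.98*I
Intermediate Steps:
d(V) = 61/129 - 81/V (d(V) = -61*(-1/129) - 81/V = 61/129 - 81/V)
√(-45361 + (-121287/145302 + d(446)/131713)) = √(-45361 + (-121287/145302 + (61/129 - 81/446)/131713)) = √(-45361 + (-121287*1/145302 + (61/129 - 81*1/446)*(1/131713))) = √(-45361 + (-40429/48434 + (61/129 - 81/446)*(1/131713))) = √(-45361 + (-40429/48434 + (16757/57534)*(1/131713))) = √(-45361 + (-40429/48434 + 16757/7577975742)) = √(-45361 - 76592292416195/91757919272007) = √(-4162307568389925722/91757919272007) = I*√381924681845586559570331043864054/91757919272007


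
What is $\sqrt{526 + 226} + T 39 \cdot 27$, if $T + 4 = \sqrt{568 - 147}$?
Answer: $-4212 + 4 \sqrt{47} + 1053 \sqrt{421} \approx 17421.0$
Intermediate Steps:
$T = -4 + \sqrt{421}$ ($T = -4 + \sqrt{568 - 147} = -4 + \sqrt{421} \approx 16.518$)
$\sqrt{526 + 226} + T 39 \cdot 27 = \sqrt{526 + 226} + \left(-4 + \sqrt{421}\right) 39 \cdot 27 = \sqrt{752} + \left(-4 + \sqrt{421}\right) 1053 = 4 \sqrt{47} - \left(4212 - 1053 \sqrt{421}\right) = -4212 + 4 \sqrt{47} + 1053 \sqrt{421}$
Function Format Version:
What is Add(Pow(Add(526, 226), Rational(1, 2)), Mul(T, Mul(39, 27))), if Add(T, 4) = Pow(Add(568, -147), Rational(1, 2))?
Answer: Add(-4212, Mul(4, Pow(47, Rational(1, 2))), Mul(1053, Pow(421, Rational(1, 2)))) ≈ 17421.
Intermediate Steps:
T = Add(-4, Pow(421, Rational(1, 2))) (T = Add(-4, Pow(Add(568, -147), Rational(1, 2))) = Add(-4, Pow(421, Rational(1, 2))) ≈ 16.518)
Add(Pow(Add(526, 226), Rational(1, 2)), Mul(T, Mul(39, 27))) = Add(Pow(Add(526, 226), Rational(1, 2)), Mul(Add(-4, Pow(421, Rational(1, 2))), Mul(39, 27))) = Add(Pow(752, Rational(1, 2)), Mul(Add(-4, Pow(421, Rational(1, 2))), 1053)) = Add(Mul(4, Pow(47, Rational(1, 2))), Add(-4212, Mul(1053, Pow(421, Rational(1, 2))))) = Add(-4212, Mul(4, Pow(47, Rational(1, 2))), Mul(1053, Pow(421, Rational(1, 2))))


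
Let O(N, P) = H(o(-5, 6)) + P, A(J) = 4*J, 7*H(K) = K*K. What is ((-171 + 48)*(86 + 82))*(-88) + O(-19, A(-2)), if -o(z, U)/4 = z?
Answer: 12729368/7 ≈ 1.8185e+6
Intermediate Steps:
o(z, U) = -4*z
H(K) = K²/7 (H(K) = (K*K)/7 = K²/7)
O(N, P) = 400/7 + P (O(N, P) = (-4*(-5))²/7 + P = (⅐)*20² + P = (⅐)*400 + P = 400/7 + P)
((-171 + 48)*(86 + 82))*(-88) + O(-19, A(-2)) = ((-171 + 48)*(86 + 82))*(-88) + (400/7 + 4*(-2)) = -123*168*(-88) + (400/7 - 8) = -20664*(-88) + 344/7 = 1818432 + 344/7 = 12729368/7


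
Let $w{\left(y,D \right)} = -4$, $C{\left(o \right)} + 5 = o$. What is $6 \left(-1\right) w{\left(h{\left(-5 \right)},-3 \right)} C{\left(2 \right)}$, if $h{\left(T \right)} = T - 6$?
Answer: $-72$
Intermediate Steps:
$h{\left(T \right)} = -6 + T$ ($h{\left(T \right)} = T - 6 = -6 + T$)
$C{\left(o \right)} = -5 + o$
$6 \left(-1\right) w{\left(h{\left(-5 \right)},-3 \right)} C{\left(2 \right)} = 6 \left(-1\right) \left(-4\right) \left(-5 + 2\right) = \left(-6\right) \left(-4\right) \left(-3\right) = 24 \left(-3\right) = -72$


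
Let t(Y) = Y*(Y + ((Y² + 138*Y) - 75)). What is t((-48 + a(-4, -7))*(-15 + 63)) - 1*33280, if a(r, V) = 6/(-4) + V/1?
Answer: -18924100792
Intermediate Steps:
a(r, V) = -3/2 + V (a(r, V) = 6*(-¼) + V*1 = -3/2 + V)
t(Y) = Y*(-75 + Y² + 139*Y) (t(Y) = Y*(Y + (-75 + Y² + 138*Y)) = Y*(-75 + Y² + 139*Y))
t((-48 + a(-4, -7))*(-15 + 63)) - 1*33280 = ((-48 + (-3/2 - 7))*(-15 + 63))*(-75 + ((-48 + (-3/2 - 7))*(-15 + 63))² + 139*((-48 + (-3/2 - 7))*(-15 + 63))) - 1*33280 = ((-48 - 17/2)*48)*(-75 + ((-48 - 17/2)*48)² + 139*((-48 - 17/2)*48)) - 33280 = (-113/2*48)*(-75 + (-113/2*48)² + 139*(-113/2*48)) - 33280 = -2712*(-75 + (-2712)² + 139*(-2712)) - 33280 = -2712*(-75 + 7354944 - 376968) - 33280 = -2712*6977901 - 33280 = -18924067512 - 33280 = -18924100792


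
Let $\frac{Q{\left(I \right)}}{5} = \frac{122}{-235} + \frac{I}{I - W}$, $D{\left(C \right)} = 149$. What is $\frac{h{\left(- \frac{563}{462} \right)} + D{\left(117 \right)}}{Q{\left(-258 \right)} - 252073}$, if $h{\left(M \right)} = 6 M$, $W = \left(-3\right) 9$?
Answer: $- \frac{512770}{912241371} \approx -0.0005621$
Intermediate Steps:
$W = -27$
$Q{\left(I \right)} = - \frac{122}{47} + \frac{5 I}{27 + I}$ ($Q{\left(I \right)} = 5 \left(\frac{122}{-235} + \frac{I}{I - -27}\right) = 5 \left(122 \left(- \frac{1}{235}\right) + \frac{I}{I + 27}\right) = 5 \left(- \frac{122}{235} + \frac{I}{27 + I}\right) = - \frac{122}{47} + \frac{5 I}{27 + I}$)
$\frac{h{\left(- \frac{563}{462} \right)} + D{\left(117 \right)}}{Q{\left(-258 \right)} - 252073} = \frac{6 \left(- \frac{563}{462}\right) + 149}{\frac{-3294 + 113 \left(-258\right)}{47 \left(27 - 258\right)} - 252073} = \frac{6 \left(\left(-563\right) \frac{1}{462}\right) + 149}{\frac{-3294 - 29154}{47 \left(-231\right)} - 252073} = \frac{6 \left(- \frac{563}{462}\right) + 149}{\frac{1}{47} \left(- \frac{1}{231}\right) \left(-32448\right) - 252073} = \frac{- \frac{563}{77} + 149}{\frac{10816}{3619} - 252073} = \frac{10910}{77 \left(- \frac{912241371}{3619}\right)} = \frac{10910}{77} \left(- \frac{3619}{912241371}\right) = - \frac{512770}{912241371}$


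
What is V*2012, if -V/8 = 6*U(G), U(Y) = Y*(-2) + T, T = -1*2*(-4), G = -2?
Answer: -1158912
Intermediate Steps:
T = 8 (T = -2*(-4) = 8)
U(Y) = 8 - 2*Y (U(Y) = Y*(-2) + 8 = -2*Y + 8 = 8 - 2*Y)
V = -576 (V = -48*(8 - 2*(-2)) = -48*(8 + 4) = -48*12 = -8*72 = -576)
V*2012 = -576*2012 = -1158912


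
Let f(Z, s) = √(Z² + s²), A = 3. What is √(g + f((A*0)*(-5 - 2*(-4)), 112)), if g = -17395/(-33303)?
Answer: √124797364293/33303 ≈ 10.608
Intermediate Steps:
g = 17395/33303 (g = -17395*(-1/33303) = 17395/33303 ≈ 0.52233)
√(g + f((A*0)*(-5 - 2*(-4)), 112)) = √(17395/33303 + √(((3*0)*(-5 - 2*(-4)))² + 112²)) = √(17395/33303 + √((0*(-5 + 8))² + 12544)) = √(17395/33303 + √((0*3)² + 12544)) = √(17395/33303 + √(0² + 12544)) = √(17395/33303 + √(0 + 12544)) = √(17395/33303 + √12544) = √(17395/33303 + 112) = √(3747331/33303) = √124797364293/33303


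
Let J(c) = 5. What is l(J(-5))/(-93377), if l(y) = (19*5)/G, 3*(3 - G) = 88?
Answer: 285/7376783 ≈ 3.8635e-5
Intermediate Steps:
G = -79/3 (G = 3 - ⅓*88 = 3 - 88/3 = -79/3 ≈ -26.333)
l(y) = -285/79 (l(y) = (19*5)/(-79/3) = 95*(-3/79) = -285/79)
l(J(-5))/(-93377) = -285/79/(-93377) = -285/79*(-1/93377) = 285/7376783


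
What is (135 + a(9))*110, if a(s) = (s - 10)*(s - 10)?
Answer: 14960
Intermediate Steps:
a(s) = (-10 + s)² (a(s) = (-10 + s)*(-10 + s) = (-10 + s)²)
(135 + a(9))*110 = (135 + (-10 + 9)²)*110 = (135 + (-1)²)*110 = (135 + 1)*110 = 136*110 = 14960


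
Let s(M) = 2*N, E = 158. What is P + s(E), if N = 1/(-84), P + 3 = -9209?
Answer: -386905/42 ≈ -9212.0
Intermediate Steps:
P = -9212 (P = -3 - 9209 = -9212)
N = -1/84 ≈ -0.011905
s(M) = -1/42 (s(M) = 2*(-1/84) = -1/42)
P + s(E) = -9212 - 1/42 = -386905/42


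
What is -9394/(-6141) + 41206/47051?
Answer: 695043140/288940191 ≈ 2.4055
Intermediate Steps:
-9394/(-6141) + 41206/47051 = -9394*(-1/6141) + 41206*(1/47051) = 9394/6141 + 41206/47051 = 695043140/288940191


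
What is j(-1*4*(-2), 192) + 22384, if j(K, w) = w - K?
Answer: 22568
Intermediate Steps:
j(-1*4*(-2), 192) + 22384 = (192 - (-1*4)*(-2)) + 22384 = (192 - (-4)*(-2)) + 22384 = (192 - 1*8) + 22384 = (192 - 8) + 22384 = 184 + 22384 = 22568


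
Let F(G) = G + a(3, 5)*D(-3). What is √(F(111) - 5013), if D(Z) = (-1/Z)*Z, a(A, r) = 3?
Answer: 3*I*√545 ≈ 70.036*I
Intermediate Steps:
D(Z) = -1
F(G) = -3 + G (F(G) = G + 3*(-1) = G - 3 = -3 + G)
√(F(111) - 5013) = √((-3 + 111) - 5013) = √(108 - 5013) = √(-4905) = 3*I*√545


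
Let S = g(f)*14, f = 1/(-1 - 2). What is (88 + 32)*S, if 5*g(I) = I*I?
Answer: 112/3 ≈ 37.333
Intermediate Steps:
f = -⅓ (f = 1/(-3) = -⅓ ≈ -0.33333)
g(I) = I²/5 (g(I) = (I*I)/5 = I²/5)
S = 14/45 (S = ((-⅓)²/5)*14 = ((⅕)*(⅑))*14 = (1/45)*14 = 14/45 ≈ 0.31111)
(88 + 32)*S = (88 + 32)*(14/45) = 120*(14/45) = 112/3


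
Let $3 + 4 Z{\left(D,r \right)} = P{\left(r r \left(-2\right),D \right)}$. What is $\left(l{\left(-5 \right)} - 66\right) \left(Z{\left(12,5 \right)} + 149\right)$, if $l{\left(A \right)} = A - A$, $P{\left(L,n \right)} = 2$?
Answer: $- \frac{19635}{2} \approx -9817.5$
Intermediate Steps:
$l{\left(A \right)} = 0$
$Z{\left(D,r \right)} = - \frac{1}{4}$ ($Z{\left(D,r \right)} = - \frac{3}{4} + \frac{1}{4} \cdot 2 = - \frac{3}{4} + \frac{1}{2} = - \frac{1}{4}$)
$\left(l{\left(-5 \right)} - 66\right) \left(Z{\left(12,5 \right)} + 149\right) = \left(0 - 66\right) \left(- \frac{1}{4} + 149\right) = \left(-66\right) \frac{595}{4} = - \frac{19635}{2}$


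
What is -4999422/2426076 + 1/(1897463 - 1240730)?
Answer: -182404610125/88515787206 ≈ -2.0607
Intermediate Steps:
-4999422/2426076 + 1/(1897463 - 1240730) = -4999422*1/2426076 + 1/656733 = -833237/404346 + 1/656733 = -182404610125/88515787206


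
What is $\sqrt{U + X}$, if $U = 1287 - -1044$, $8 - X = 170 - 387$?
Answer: $6 \sqrt{71} \approx 50.557$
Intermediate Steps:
$X = 225$ ($X = 8 - \left(170 - 387\right) = 8 - -217 = 8 + 217 = 225$)
$U = 2331$ ($U = 1287 + 1044 = 2331$)
$\sqrt{U + X} = \sqrt{2331 + 225} = \sqrt{2556} = 6 \sqrt{71}$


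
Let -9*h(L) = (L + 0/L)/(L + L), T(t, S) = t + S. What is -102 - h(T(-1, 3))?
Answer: -1835/18 ≈ -101.94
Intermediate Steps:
T(t, S) = S + t
h(L) = -1/18 (h(L) = -(L + 0/L)/(9*(L + L)) = -(L + 0)/(9*(2*L)) = -L*1/(2*L)/9 = -1/9*1/2 = -1/18)
-102 - h(T(-1, 3)) = -102 - 1*(-1/18) = -102 + 1/18 = -1835/18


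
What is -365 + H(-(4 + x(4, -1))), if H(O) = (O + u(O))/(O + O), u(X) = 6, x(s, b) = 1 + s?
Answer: -2189/6 ≈ -364.83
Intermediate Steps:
H(O) = (6 + O)/(2*O) (H(O) = (O + 6)/(O + O) = (6 + O)/((2*O)) = (6 + O)*(1/(2*O)) = (6 + O)/(2*O))
-365 + H(-(4 + x(4, -1))) = -365 + (6 - (4 + (1 + 4)))/(2*((-(4 + (1 + 4))))) = -365 + (6 - (4 + 5))/(2*((-(4 + 5)))) = -365 + (6 - 1*9)/(2*((-1*9))) = -365 + (1/2)*(6 - 9)/(-9) = -365 + (1/2)*(-1/9)*(-3) = -365 + 1/6 = -2189/6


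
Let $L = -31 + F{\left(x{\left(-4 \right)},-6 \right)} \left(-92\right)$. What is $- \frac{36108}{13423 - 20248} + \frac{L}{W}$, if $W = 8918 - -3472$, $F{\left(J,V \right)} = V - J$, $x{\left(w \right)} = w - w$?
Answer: $\frac{4294609}{805350} \approx 5.3326$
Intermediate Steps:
$x{\left(w \right)} = 0$
$L = 521$ ($L = -31 + \left(-6 - 0\right) \left(-92\right) = -31 + \left(-6 + 0\right) \left(-92\right) = -31 - -552 = -31 + 552 = 521$)
$W = 12390$ ($W = 8918 + 3472 = 12390$)
$- \frac{36108}{13423 - 20248} + \frac{L}{W} = - \frac{36108}{13423 - 20248} + \frac{521}{12390} = - \frac{36108}{13423 - 20248} + 521 \cdot \frac{1}{12390} = - \frac{36108}{-6825} + \frac{521}{12390} = \left(-36108\right) \left(- \frac{1}{6825}\right) + \frac{521}{12390} = \frac{12036}{2275} + \frac{521}{12390} = \frac{4294609}{805350}$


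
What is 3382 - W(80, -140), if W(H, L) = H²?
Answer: -3018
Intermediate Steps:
3382 - W(80, -140) = 3382 - 1*80² = 3382 - 1*6400 = 3382 - 6400 = -3018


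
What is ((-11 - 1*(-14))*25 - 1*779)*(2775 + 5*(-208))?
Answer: -1221440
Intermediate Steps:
((-11 - 1*(-14))*25 - 1*779)*(2775 + 5*(-208)) = ((-11 + 14)*25 - 779)*(2775 - 1040) = (3*25 - 779)*1735 = (75 - 779)*1735 = -704*1735 = -1221440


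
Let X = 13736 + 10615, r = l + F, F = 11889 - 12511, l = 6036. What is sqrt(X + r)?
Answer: sqrt(29765) ≈ 172.53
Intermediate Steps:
F = -622
r = 5414 (r = 6036 - 622 = 5414)
X = 24351
sqrt(X + r) = sqrt(24351 + 5414) = sqrt(29765)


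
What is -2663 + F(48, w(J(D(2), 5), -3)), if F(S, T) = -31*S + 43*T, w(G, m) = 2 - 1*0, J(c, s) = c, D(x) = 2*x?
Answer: -4065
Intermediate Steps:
w(G, m) = 2 (w(G, m) = 2 + 0 = 2)
-2663 + F(48, w(J(D(2), 5), -3)) = -2663 + (-31*48 + 43*2) = -2663 + (-1488 + 86) = -2663 - 1402 = -4065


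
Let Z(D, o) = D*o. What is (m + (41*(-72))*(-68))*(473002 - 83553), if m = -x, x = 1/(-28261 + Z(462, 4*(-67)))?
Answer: 11888837624371177/152077 ≈ 7.8176e+10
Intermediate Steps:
x = -1/152077 (x = 1/(-28261 + 462*(4*(-67))) = 1/(-28261 + 462*(-268)) = 1/(-28261 - 123816) = 1/(-152077) = -1/152077 ≈ -6.5756e-6)
m = 1/152077 (m = -1*(-1/152077) = 1/152077 ≈ 6.5756e-6)
(m + (41*(-72))*(-68))*(473002 - 83553) = (1/152077 + (41*(-72))*(-68))*(473002 - 83553) = (1/152077 - 2952*(-68))*389449 = (1/152077 + 200736)*389449 = (30527328673/152077)*389449 = 11888837624371177/152077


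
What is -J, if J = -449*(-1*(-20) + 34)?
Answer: 24246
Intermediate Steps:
J = -24246 (J = -449*(20 + 34) = -449*54 = -24246)
-J = -1*(-24246) = 24246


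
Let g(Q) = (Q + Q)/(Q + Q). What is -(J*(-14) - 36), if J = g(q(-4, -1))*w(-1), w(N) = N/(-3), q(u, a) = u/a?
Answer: 122/3 ≈ 40.667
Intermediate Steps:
g(Q) = 1 (g(Q) = (2*Q)/((2*Q)) = (2*Q)*(1/(2*Q)) = 1)
w(N) = -N/3 (w(N) = N*(-1/3) = -N/3)
J = 1/3 (J = 1*(-1/3*(-1)) = 1*(1/3) = 1/3 ≈ 0.33333)
-(J*(-14) - 36) = -((1/3)*(-14) - 36) = -(-14/3 - 36) = -1*(-122/3) = 122/3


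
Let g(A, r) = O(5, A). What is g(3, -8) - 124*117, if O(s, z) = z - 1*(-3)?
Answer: -14502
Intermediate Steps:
O(s, z) = 3 + z (O(s, z) = z + 3 = 3 + z)
g(A, r) = 3 + A
g(3, -8) - 124*117 = (3 + 3) - 124*117 = 6 - 14508 = -14502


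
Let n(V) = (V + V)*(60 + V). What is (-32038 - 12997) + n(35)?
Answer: -38385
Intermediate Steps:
n(V) = 2*V*(60 + V) (n(V) = (2*V)*(60 + V) = 2*V*(60 + V))
(-32038 - 12997) + n(35) = (-32038 - 12997) + 2*35*(60 + 35) = -45035 + 2*35*95 = -45035 + 6650 = -38385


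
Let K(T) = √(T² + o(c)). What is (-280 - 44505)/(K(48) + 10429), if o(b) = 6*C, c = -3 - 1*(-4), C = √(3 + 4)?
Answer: -44785/(10429 + √(2304 + 6*√7)) ≈ -4.2745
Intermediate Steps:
C = √7 ≈ 2.6458
c = 1 (c = -3 + 4 = 1)
o(b) = 6*√7
K(T) = √(T² + 6*√7)
(-280 - 44505)/(K(48) + 10429) = (-280 - 44505)/(√(48² + 6*√7) + 10429) = -44785/(√(2304 + 6*√7) + 10429) = -44785/(10429 + √(2304 + 6*√7))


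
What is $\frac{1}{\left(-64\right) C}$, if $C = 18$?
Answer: $- \frac{1}{1152} \approx -0.00086806$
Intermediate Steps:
$\frac{1}{\left(-64\right) C} = \frac{1}{\left(-64\right) 18} = \frac{1}{-1152} = - \frac{1}{1152}$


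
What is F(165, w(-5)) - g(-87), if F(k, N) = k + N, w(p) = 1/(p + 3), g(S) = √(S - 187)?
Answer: 329/2 - I*√274 ≈ 164.5 - 16.553*I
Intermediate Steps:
g(S) = √(-187 + S)
w(p) = 1/(3 + p)
F(k, N) = N + k
F(165, w(-5)) - g(-87) = (1/(3 - 5) + 165) - √(-187 - 87) = (1/(-2) + 165) - √(-274) = (-½ + 165) - I*√274 = 329/2 - I*√274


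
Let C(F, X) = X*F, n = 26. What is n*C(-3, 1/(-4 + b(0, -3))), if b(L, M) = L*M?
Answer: 39/2 ≈ 19.500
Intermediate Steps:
C(F, X) = F*X
n*C(-3, 1/(-4 + b(0, -3))) = 26*(-3/(-4 + 0*(-3))) = 26*(-3/(-4 + 0)) = 26*(-3/(-4)) = 26*(-3*(-¼)) = 26*(¾) = 39/2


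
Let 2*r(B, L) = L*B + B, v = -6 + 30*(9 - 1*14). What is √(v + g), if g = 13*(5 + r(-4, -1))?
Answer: I*√91 ≈ 9.5394*I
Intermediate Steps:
v = -156 (v = -6 + 30*(9 - 14) = -6 + 30*(-5) = -6 - 150 = -156)
r(B, L) = B/2 + B*L/2 (r(B, L) = (L*B + B)/2 = (B*L + B)/2 = (B + B*L)/2 = B/2 + B*L/2)
g = 65 (g = 13*(5 + (½)*(-4)*(1 - 1)) = 13*(5 + (½)*(-4)*0) = 13*(5 + 0) = 13*5 = 65)
√(v + g) = √(-156 + 65) = √(-91) = I*√91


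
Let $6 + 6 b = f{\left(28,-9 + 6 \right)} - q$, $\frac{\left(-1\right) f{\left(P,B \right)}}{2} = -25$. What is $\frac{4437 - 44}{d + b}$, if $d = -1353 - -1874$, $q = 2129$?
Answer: $\frac{8786}{347} \approx 25.32$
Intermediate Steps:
$f{\left(P,B \right)} = 50$ ($f{\left(P,B \right)} = \left(-2\right) \left(-25\right) = 50$)
$d = 521$ ($d = -1353 + 1874 = 521$)
$b = - \frac{695}{2}$ ($b = -1 + \frac{50 - 2129}{6} = -1 + \frac{1}{6} \left(-2079\right) = -1 - \frac{693}{2} = - \frac{695}{2} \approx -347.5$)
$\frac{4437 - 44}{d + b} = \frac{4437 - 44}{521 - \frac{695}{2}} = \frac{4393}{\frac{347}{2}} = 4393 \cdot \frac{2}{347} = \frac{8786}{347}$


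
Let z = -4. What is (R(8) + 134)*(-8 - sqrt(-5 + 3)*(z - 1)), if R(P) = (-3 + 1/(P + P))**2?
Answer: -36513/32 + 182565*I*sqrt(2)/256 ≈ -1141.0 + 1008.5*I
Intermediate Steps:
R(P) = (-3 + 1/(2*P))**2
(R(8) + 134)*(-8 - sqrt(-5 + 3)*(z - 1)) = ((1/4)*(-1 + 6*8)**2/8**2 + 134)*(-8 - sqrt(-5 + 3)*(-4 - 1)) = ((1/4)*(1/64)*(-1 + 48)**2 + 134)*(-8 - sqrt(-2)*(-5)) = ((1/4)*(1/64)*47**2 + 134)*(-8 - I*sqrt(2)*(-5)) = ((1/4)*(1/64)*2209 + 134)*(-8 - (-5)*I*sqrt(2)) = (2209/256 + 134)*(-8 + 5*I*sqrt(2)) = 36513*(-8 + 5*I*sqrt(2))/256 = -36513/32 + 182565*I*sqrt(2)/256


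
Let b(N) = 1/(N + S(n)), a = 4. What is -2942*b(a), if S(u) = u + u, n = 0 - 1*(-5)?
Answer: -1471/7 ≈ -210.14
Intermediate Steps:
n = 5 (n = 0 + 5 = 5)
S(u) = 2*u
b(N) = 1/(10 + N) (b(N) = 1/(N + 2*5) = 1/(N + 10) = 1/(10 + N))
-2942*b(a) = -2942/(10 + 4) = -2942/14 = -2942*1/14 = -1471/7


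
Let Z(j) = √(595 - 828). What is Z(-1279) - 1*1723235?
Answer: -1723235 + I*√233 ≈ -1.7232e+6 + 15.264*I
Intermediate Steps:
Z(j) = I*√233 (Z(j) = √(-233) = I*√233)
Z(-1279) - 1*1723235 = I*√233 - 1*1723235 = I*√233 - 1723235 = -1723235 + I*√233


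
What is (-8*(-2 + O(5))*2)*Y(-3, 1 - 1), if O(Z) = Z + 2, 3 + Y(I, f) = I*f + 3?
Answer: 0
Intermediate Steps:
Y(I, f) = I*f (Y(I, f) = -3 + (I*f + 3) = -3 + (3 + I*f) = I*f)
O(Z) = 2 + Z
(-8*(-2 + O(5))*2)*Y(-3, 1 - 1) = (-8*(-2 + (2 + 5))*2)*(-3*(1 - 1)) = (-8*(-2 + 7)*2)*(-3*0) = -40*2*0 = -8*10*0 = -80*0 = 0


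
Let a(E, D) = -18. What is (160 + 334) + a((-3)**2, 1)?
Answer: 476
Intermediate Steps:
(160 + 334) + a((-3)**2, 1) = (160 + 334) - 18 = 494 - 18 = 476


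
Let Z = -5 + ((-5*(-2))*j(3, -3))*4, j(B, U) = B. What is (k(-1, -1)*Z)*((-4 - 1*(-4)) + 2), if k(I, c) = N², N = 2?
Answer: 920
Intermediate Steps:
k(I, c) = 4 (k(I, c) = 2² = 4)
Z = 115 (Z = -5 + (-5*(-2)*3)*4 = -5 + (10*3)*4 = -5 + 30*4 = -5 + 120 = 115)
(k(-1, -1)*Z)*((-4 - 1*(-4)) + 2) = (4*115)*((-4 - 1*(-4)) + 2) = 460*((-4 + 4) + 2) = 460*(0 + 2) = 460*2 = 920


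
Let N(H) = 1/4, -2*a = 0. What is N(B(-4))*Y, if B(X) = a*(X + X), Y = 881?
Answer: 881/4 ≈ 220.25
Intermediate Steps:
a = 0 (a = -½*0 = 0)
B(X) = 0 (B(X) = 0*(X + X) = 0*(2*X) = 0)
N(H) = ¼ (N(H) = 1*(¼) = ¼)
N(B(-4))*Y = (¼)*881 = 881/4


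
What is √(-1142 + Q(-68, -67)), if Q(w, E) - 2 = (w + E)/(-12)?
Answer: I*√4515/2 ≈ 33.597*I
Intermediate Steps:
Q(w, E) = 2 - E/12 - w/12 (Q(w, E) = 2 + (w + E)/(-12) = 2 + (E + w)*(-1/12) = 2 + (-E/12 - w/12) = 2 - E/12 - w/12)
√(-1142 + Q(-68, -67)) = √(-1142 + (2 - 1/12*(-67) - 1/12*(-68))) = √(-1142 + (2 + 67/12 + 17/3)) = √(-1142 + 53/4) = √(-4515/4) = I*√4515/2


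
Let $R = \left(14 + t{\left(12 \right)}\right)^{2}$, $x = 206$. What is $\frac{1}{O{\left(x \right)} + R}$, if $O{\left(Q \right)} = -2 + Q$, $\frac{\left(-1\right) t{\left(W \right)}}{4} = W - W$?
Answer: $\frac{1}{400} \approx 0.0025$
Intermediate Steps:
$t{\left(W \right)} = 0$ ($t{\left(W \right)} = - 4 \left(W - W\right) = \left(-4\right) 0 = 0$)
$R = 196$ ($R = \left(14 + 0\right)^{2} = 14^{2} = 196$)
$\frac{1}{O{\left(x \right)} + R} = \frac{1}{\left(-2 + 206\right) + 196} = \frac{1}{204 + 196} = \frac{1}{400}$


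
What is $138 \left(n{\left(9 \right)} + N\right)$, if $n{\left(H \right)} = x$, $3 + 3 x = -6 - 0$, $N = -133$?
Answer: $-18768$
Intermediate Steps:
$x = -3$ ($x = -1 + \frac{-6 - 0}{3} = -1 + \frac{-6 + 0}{3} = -1 + \frac{1}{3} \left(-6\right) = -1 - 2 = -3$)
$n{\left(H \right)} = -3$
$138 \left(n{\left(9 \right)} + N\right) = 138 \left(-3 - 133\right) = 138 \left(-136\right) = -18768$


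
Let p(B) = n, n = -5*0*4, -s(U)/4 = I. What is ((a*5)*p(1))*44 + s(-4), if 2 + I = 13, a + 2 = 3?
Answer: -44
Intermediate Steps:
a = 1 (a = -2 + 3 = 1)
I = 11 (I = -2 + 13 = 11)
s(U) = -44 (s(U) = -4*11 = -44)
n = 0 (n = 0*4 = 0)
p(B) = 0
((a*5)*p(1))*44 + s(-4) = ((1*5)*0)*44 - 44 = (5*0)*44 - 44 = 0*44 - 44 = 0 - 44 = -44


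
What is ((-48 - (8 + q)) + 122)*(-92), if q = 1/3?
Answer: -18124/3 ≈ -6041.3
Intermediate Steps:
q = ⅓ ≈ 0.33333
((-48 - (8 + q)) + 122)*(-92) = ((-48 - (8 + ⅓)) + 122)*(-92) = ((-48 - 1*25/3) + 122)*(-92) = ((-48 - 25/3) + 122)*(-92) = (-169/3 + 122)*(-92) = (197/3)*(-92) = -18124/3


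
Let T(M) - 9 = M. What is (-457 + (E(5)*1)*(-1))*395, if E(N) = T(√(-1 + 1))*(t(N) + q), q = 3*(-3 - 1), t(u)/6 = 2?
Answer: -180515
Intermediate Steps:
t(u) = 12 (t(u) = 6*2 = 12)
q = -12 (q = 3*(-4) = -12)
T(M) = 9 + M
E(N) = 0 (E(N) = (9 + √(-1 + 1))*(12 - 12) = (9 + √0)*0 = (9 + 0)*0 = 9*0 = 0)
(-457 + (E(5)*1)*(-1))*395 = (-457 + (0*1)*(-1))*395 = (-457 + 0*(-1))*395 = (-457 + 0)*395 = -457*395 = -180515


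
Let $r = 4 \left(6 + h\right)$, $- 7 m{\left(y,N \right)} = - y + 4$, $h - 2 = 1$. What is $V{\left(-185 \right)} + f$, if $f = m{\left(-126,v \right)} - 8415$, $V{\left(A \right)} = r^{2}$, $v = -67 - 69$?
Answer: $- \frac{49963}{7} \approx -7137.6$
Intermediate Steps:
$h = 3$ ($h = 2 + 1 = 3$)
$v = -136$
$m{\left(y,N \right)} = - \frac{4}{7} + \frac{y}{7}$ ($m{\left(y,N \right)} = - \frac{- y + 4}{7} = - \frac{4 - y}{7} = - \frac{4}{7} + \frac{y}{7}$)
$r = 36$ ($r = 4 \left(6 + 3\right) = 4 \cdot 9 = 36$)
$V{\left(A \right)} = 1296$ ($V{\left(A \right)} = 36^{2} = 1296$)
$f = - \frac{59035}{7}$ ($f = \left(- \frac{4}{7} + \frac{1}{7} \left(-126\right)\right) - 8415 = \left(- \frac{4}{7} - 18\right) - 8415 = - \frac{130}{7} - 8415 = - \frac{59035}{7} \approx -8433.6$)
$V{\left(-185 \right)} + f = 1296 - \frac{59035}{7} = - \frac{49963}{7}$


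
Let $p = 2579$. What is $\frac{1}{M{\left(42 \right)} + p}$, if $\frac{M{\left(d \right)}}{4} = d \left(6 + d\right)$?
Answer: $\frac{1}{10643} \approx 9.3958 \cdot 10^{-5}$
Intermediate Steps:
$M{\left(d \right)} = 4 d \left(6 + d\right)$
$\frac{1}{M{\left(42 \right)} + p} = \frac{1}{4 \cdot 42 \left(6 + 42\right) + 2579} = \frac{1}{4 \cdot 42 \cdot 48 + 2579} = \frac{1}{8064 + 2579} = \frac{1}{10643}$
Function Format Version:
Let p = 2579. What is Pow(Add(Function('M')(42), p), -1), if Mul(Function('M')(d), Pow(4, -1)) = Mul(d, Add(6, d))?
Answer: Rational(1, 10643) ≈ 9.3958e-5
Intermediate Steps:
Function('M')(d) = Mul(4, d, Add(6, d)) (Function('M')(d) = Mul(4, Mul(d, Add(6, d))) = Mul(4, d, Add(6, d)))
Pow(Add(Function('M')(42), p), -1) = Pow(Add(Mul(4, 42, Add(6, 42)), 2579), -1) = Pow(Add(Mul(4, 42, 48), 2579), -1) = Pow(Add(8064, 2579), -1) = Pow(10643, -1) = Rational(1, 10643)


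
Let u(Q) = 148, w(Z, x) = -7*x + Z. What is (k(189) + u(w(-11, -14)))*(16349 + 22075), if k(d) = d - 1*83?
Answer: 9759696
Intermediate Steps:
w(Z, x) = Z - 7*x
k(d) = -83 + d (k(d) = d - 83 = -83 + d)
(k(189) + u(w(-11, -14)))*(16349 + 22075) = ((-83 + 189) + 148)*(16349 + 22075) = (106 + 148)*38424 = 254*38424 = 9759696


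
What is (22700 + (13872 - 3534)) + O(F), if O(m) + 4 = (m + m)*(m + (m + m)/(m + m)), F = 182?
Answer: 99646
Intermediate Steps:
O(m) = -4 + 2*m*(1 + m) (O(m) = -4 + (m + m)*(m + (m + m)/(m + m)) = -4 + (2*m)*(m + (2*m)/((2*m))) = -4 + (2*m)*(m + (2*m)*(1/(2*m))) = -4 + (2*m)*(m + 1) = -4 + (2*m)*(1 + m) = -4 + 2*m*(1 + m))
(22700 + (13872 - 3534)) + O(F) = (22700 + (13872 - 3534)) + (-4 + 2*182 + 2*182**2) = (22700 + 10338) + (-4 + 364 + 2*33124) = 33038 + (-4 + 364 + 66248) = 33038 + 66608 = 99646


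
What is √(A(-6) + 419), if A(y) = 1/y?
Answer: √15078/6 ≈ 20.465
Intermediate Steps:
√(A(-6) + 419) = √(1/(-6) + 419) = √(-⅙ + 419) = √(2513/6) = √15078/6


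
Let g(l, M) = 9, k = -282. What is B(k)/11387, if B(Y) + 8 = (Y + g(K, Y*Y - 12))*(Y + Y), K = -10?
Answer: 153964/11387 ≈ 13.521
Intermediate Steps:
B(Y) = -8 + 2*Y*(9 + Y) (B(Y) = -8 + (Y + 9)*(Y + Y) = -8 + (9 + Y)*(2*Y) = -8 + 2*Y*(9 + Y))
B(k)/11387 = (-8 + 2*(-282)² + 18*(-282))/11387 = (-8 + 2*79524 - 5076)*(1/11387) = (-8 + 159048 - 5076)*(1/11387) = 153964*(1/11387) = 153964/11387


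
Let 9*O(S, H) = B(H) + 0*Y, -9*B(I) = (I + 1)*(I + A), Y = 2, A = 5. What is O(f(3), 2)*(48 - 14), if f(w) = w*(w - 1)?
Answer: -238/27 ≈ -8.8148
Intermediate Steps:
f(w) = w*(-1 + w)
B(I) = -(1 + I)*(5 + I)/9 (B(I) = -(I + 1)*(I + 5)/9 = -(1 + I)*(5 + I)/9)
O(S, H) = -5/81 - 2*H/27 - H²/81 (O(S, H) = ((-5/9 - 2*H/3 - H²/9) + 0*2)/9 = ((-5/9 - 2*H/3 - H²/9) + 0)/9 = (-5/9 - 2*H/3 - H²/9)/9 = -5/81 - 2*H/27 - H²/81)
O(f(3), 2)*(48 - 14) = (-5/81 - 2/27*2 - 1/81*2²)*(48 - 14) = (-5/81 - 4/27 - 1/81*4)*34 = (-5/81 - 4/27 - 4/81)*34 = -7/27*34 = -238/27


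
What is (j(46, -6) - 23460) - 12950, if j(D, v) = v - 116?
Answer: -36532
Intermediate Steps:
j(D, v) = -116 + v
(j(46, -6) - 23460) - 12950 = ((-116 - 6) - 23460) - 12950 = (-122 - 23460) - 12950 = -23582 - 12950 = -36532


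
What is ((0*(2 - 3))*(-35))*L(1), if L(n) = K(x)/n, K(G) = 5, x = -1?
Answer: 0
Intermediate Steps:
L(n) = 5/n
((0*(2 - 3))*(-35))*L(1) = ((0*(2 - 3))*(-35))*(5/1) = ((0*(-1))*(-35))*(5*1) = (0*(-35))*5 = 0*5 = 0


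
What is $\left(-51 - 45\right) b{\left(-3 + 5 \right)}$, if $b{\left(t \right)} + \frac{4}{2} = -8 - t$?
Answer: $1152$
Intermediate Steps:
$b{\left(t \right)} = -10 - t$ ($b{\left(t \right)} = -2 - \left(8 + t\right) = -10 - t$)
$\left(-51 - 45\right) b{\left(-3 + 5 \right)} = \left(-51 - 45\right) \left(-10 - \left(-3 + 5\right)\right) = - 96 \left(-10 - 2\right) = \left(-96\right) \left(-12\right) = 1152$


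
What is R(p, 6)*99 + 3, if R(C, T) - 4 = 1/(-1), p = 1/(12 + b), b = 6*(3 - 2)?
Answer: 300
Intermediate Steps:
b = 6 (b = 6*1 = 6)
p = 1/18 (p = 1/(12 + 6) = 1/18 ≈ 0.055556)
R(C, T) = 3 (R(C, T) = 4 + 1/(-1) = 4 - 1 = 3)
R(p, 6)*99 + 3 = 3*99 + 3 = 297 + 3 = 300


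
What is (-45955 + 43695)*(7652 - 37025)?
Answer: 66382980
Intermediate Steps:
(-45955 + 43695)*(7652 - 37025) = -2260*(-29373) = 66382980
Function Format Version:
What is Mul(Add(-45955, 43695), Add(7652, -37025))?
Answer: 66382980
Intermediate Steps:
Mul(Add(-45955, 43695), Add(7652, -37025)) = Mul(-2260, -29373) = 66382980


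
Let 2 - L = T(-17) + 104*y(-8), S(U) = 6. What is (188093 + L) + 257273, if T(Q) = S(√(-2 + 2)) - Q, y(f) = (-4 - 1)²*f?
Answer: 466145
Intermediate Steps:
y(f) = 25*f (y(f) = (-5)²*f = 25*f)
T(Q) = 6 - Q
L = 20779 (L = 2 - ((6 - 1*(-17)) + 104*(25*(-8))) = 2 - ((6 + 17) + 104*(-200)) = 2 - (23 - 20800) = 2 - 1*(-20777) = 2 + 20777 = 20779)
(188093 + L) + 257273 = (188093 + 20779) + 257273 = 208872 + 257273 = 466145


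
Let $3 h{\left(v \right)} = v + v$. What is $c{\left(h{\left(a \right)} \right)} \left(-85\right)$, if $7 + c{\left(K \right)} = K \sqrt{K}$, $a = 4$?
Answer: $595 - \frac{1360 \sqrt{6}}{9} \approx 224.85$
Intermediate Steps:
$h{\left(v \right)} = \frac{2 v}{3}$ ($h{\left(v \right)} = \frac{v + v}{3} = \frac{2 v}{3}$)
$c{\left(K \right)} = -7 + K^{\frac{3}{2}}$ ($c{\left(K \right)} = -7 + K \sqrt{K} = -7 + K^{\frac{3}{2}}$)
$c{\left(h{\left(a \right)} \right)} \left(-85\right) = \left(-7 + \left(\frac{2}{3} \cdot 4\right)^{\frac{3}{2}}\right) \left(-85\right) = \left(-7 + \left(\frac{8}{3}\right)^{\frac{3}{2}}\right) \left(-85\right) = \left(-7 + \frac{16 \sqrt{6}}{9}\right) \left(-85\right) = 595 - \frac{1360 \sqrt{6}}{9}$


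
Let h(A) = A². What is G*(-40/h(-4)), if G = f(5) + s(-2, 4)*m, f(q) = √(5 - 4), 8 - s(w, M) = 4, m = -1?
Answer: 15/2 ≈ 7.5000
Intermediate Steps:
s(w, M) = 4 (s(w, M) = 8 - 1*4 = 8 - 4 = 4)
f(q) = 1 (f(q) = √1 = 1)
G = -3 (G = 1 + 4*(-1) = 1 - 4 = -3)
G*(-40/h(-4)) = -(-120)/((-4)²) = -(-120)/16 = -3*(-5/2) = 15/2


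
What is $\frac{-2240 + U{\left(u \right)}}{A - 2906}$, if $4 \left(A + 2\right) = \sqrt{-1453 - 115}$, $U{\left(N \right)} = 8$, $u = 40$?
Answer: $\frac{360592}{469809} + \frac{868 i \sqrt{2}}{469809} \approx 0.76753 + 0.0026128 i$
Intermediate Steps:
$A = -2 + 7 i \sqrt{2}$ ($A = -2 + \frac{\sqrt{-1453 - 115}}{4} = -2 + \frac{\sqrt{-1568}}{4} = -2 + \frac{28 i \sqrt{2}}{4} = -2 + 7 i \sqrt{2} \approx -2.0 + 9.8995 i$)
$\frac{-2240 + U{\left(u \right)}}{A - 2906} = \frac{-2240 + 8}{\left(-2 + 7 i \sqrt{2}\right) - 2906} = - \frac{2232}{-2908 + 7 i \sqrt{2}}$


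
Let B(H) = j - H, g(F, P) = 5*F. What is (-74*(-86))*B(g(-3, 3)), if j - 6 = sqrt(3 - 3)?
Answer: 133644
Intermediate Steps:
j = 6 (j = 6 + sqrt(3 - 3) = 6 + sqrt(0) = 6 + 0 = 6)
B(H) = 6 - H
(-74*(-86))*B(g(-3, 3)) = (-74*(-86))*(6 - 5*(-3)) = 6364*(6 - 1*(-15)) = 6364*(6 + 15) = 6364*21 = 133644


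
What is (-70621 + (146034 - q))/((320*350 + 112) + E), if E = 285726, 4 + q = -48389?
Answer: 61903/198919 ≈ 0.31120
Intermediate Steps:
q = -48393 (q = -4 - 48389 = -48393)
(-70621 + (146034 - q))/((320*350 + 112) + E) = (-70621 + (146034 - 1*(-48393)))/((320*350 + 112) + 285726) = (-70621 + (146034 + 48393))/((112000 + 112) + 285726) = (-70621 + 194427)/(112112 + 285726) = 123806/397838 = 123806*(1/397838) = 61903/198919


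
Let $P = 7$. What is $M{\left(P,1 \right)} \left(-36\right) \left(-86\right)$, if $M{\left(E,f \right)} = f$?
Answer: $3096$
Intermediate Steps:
$M{\left(P,1 \right)} \left(-36\right) \left(-86\right) = 1 \left(-36\right) \left(-86\right) = \left(-36\right) \left(-86\right) = 3096$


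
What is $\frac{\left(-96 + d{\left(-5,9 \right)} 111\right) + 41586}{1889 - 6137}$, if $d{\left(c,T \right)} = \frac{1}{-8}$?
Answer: $- \frac{110603}{11328} \approx -9.7637$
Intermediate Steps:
$d{\left(c,T \right)} = - \frac{1}{8}$
$\frac{\left(-96 + d{\left(-5,9 \right)} 111\right) + 41586}{1889 - 6137} = \frac{\left(-96 - \frac{111}{8}\right) + 41586}{1889 - 6137} = \frac{\left(-96 - \frac{111}{8}\right) + 41586}{-4248} = \left(- \frac{879}{8} + 41586\right) \left(- \frac{1}{4248}\right) = \frac{331809}{8} \left(- \frac{1}{4248}\right) = - \frac{110603}{11328}$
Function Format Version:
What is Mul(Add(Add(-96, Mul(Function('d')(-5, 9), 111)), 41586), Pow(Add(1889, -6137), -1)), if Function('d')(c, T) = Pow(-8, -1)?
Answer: Rational(-110603, 11328) ≈ -9.7637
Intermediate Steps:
Function('d')(c, T) = Rational(-1, 8)
Mul(Add(Add(-96, Mul(Function('d')(-5, 9), 111)), 41586), Pow(Add(1889, -6137), -1)) = Mul(Add(Add(-96, Mul(Rational(-1, 8), 111)), 41586), Pow(Add(1889, -6137), -1)) = Mul(Add(Add(-96, Rational(-111, 8)), 41586), Pow(-4248, -1)) = Mul(Add(Rational(-879, 8), 41586), Rational(-1, 4248)) = Mul(Rational(331809, 8), Rational(-1, 4248)) = Rational(-110603, 11328)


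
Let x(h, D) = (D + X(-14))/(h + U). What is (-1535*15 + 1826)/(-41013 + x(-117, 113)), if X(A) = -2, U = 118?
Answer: 1247/2406 ≈ 0.51829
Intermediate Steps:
x(h, D) = (-2 + D)/(118 + h) (x(h, D) = (D - 2)/(h + 118) = (-2 + D)/(118 + h))
(-1535*15 + 1826)/(-41013 + x(-117, 113)) = (-1535*15 + 1826)/(-41013 + (-2 + 113)/(118 - 117)) = (-23025 + 1826)/(-41013 + 111/1) = -21199/(-41013 + 1*111) = -21199/(-41013 + 111) = -21199/(-40902) = -21199*(-1/40902) = 1247/2406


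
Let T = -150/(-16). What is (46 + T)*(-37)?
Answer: -16391/8 ≈ -2048.9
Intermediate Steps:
T = 75/8 (T = -150*(-1/16) = 75/8 ≈ 9.3750)
(46 + T)*(-37) = (46 + 75/8)*(-37) = (443/8)*(-37) = -16391/8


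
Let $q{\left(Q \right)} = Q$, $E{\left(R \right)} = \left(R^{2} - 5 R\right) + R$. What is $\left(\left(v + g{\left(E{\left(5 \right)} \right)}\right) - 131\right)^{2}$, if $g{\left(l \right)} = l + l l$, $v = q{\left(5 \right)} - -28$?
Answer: $4624$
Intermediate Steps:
$E{\left(R \right)} = R^{2} - 4 R$
$v = 33$ ($v = 5 - -28 = 5 + 28 = 33$)
$g{\left(l \right)} = l + l^{2}$
$\left(\left(v + g{\left(E{\left(5 \right)} \right)}\right) - 131\right)^{2} = \left(\left(33 + 5 \left(-4 + 5\right) \left(1 + 5 \left(-4 + 5\right)\right)\right) - 131\right)^{2} = \left(\left(33 + 5 \cdot 1 \left(1 + 5 \cdot 1\right)\right) - 131\right)^{2} = \left(\left(33 + 5 \left(1 + 5\right)\right) - 131\right)^{2} = \left(\left(33 + 5 \cdot 6\right) - 131\right)^{2} = \left(\left(33 + 30\right) - 131\right)^{2} = \left(63 - 131\right)^{2} = \left(-68\right)^{2} = 4624$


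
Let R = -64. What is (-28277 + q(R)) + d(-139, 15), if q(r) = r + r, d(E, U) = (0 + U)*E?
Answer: -30490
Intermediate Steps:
d(E, U) = E*U (d(E, U) = U*E = E*U)
q(r) = 2*r
(-28277 + q(R)) + d(-139, 15) = (-28277 + 2*(-64)) - 139*15 = (-28277 - 128) - 2085 = -28405 - 2085 = -30490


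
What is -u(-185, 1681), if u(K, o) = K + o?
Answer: -1496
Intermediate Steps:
-u(-185, 1681) = -(-185 + 1681) = -1*1496 = -1496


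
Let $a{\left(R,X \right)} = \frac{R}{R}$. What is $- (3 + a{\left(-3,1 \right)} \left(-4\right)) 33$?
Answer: $33$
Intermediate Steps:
$a{\left(R,X \right)} = 1$
$- (3 + a{\left(-3,1 \right)} \left(-4\right)) 33 = - (3 + 1 \left(-4\right)) 33 = - (3 - 4) 33 = \left(-1\right) \left(-1\right) 33 = 1 \cdot 33 = 33$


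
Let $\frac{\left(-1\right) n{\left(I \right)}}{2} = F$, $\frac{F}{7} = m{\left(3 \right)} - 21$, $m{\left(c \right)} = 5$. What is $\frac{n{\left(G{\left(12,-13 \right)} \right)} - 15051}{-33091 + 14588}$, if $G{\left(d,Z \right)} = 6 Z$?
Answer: $\frac{14827}{18503} \approx 0.80133$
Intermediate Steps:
$F = -112$ ($F = 7 \left(5 - 21\right) = 7 \left(-16\right) = -112$)
$n{\left(I \right)} = 224$ ($n{\left(I \right)} = \left(-2\right) \left(-112\right) = 224$)
$\frac{n{\left(G{\left(12,-13 \right)} \right)} - 15051}{-33091 + 14588} = \frac{224 - 15051}{-33091 + 14588} = - \frac{14827}{-18503} = \left(-14827\right) \left(- \frac{1}{18503}\right) = \frac{14827}{18503}$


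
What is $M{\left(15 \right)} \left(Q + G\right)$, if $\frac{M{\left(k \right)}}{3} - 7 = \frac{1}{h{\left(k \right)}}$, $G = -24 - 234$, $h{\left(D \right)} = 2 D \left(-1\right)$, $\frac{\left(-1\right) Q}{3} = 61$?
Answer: $- \frac{92169}{10} \approx -9216.9$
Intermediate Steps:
$Q = -183$ ($Q = \left(-3\right) 61 = -183$)
$h{\left(D \right)} = - 2 D$
$G = -258$ ($G = -24 - 234 = -258$)
$M{\left(k \right)} = 21 - \frac{3}{2 k}$ ($M{\left(k \right)} = 21 + \frac{3}{\left(-2\right) k} = 21 + 3 \left(- \frac{1}{2 k}\right) = 21 - \frac{3}{2 k}$)
$M{\left(15 \right)} \left(Q + G\right) = \left(21 - \frac{3}{2 \cdot 15}\right) \left(-183 - 258\right) = \left(21 - \frac{1}{10}\right) \left(-441\right) = \frac{209}{10} \left(-441\right) = - \frac{92169}{10}$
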